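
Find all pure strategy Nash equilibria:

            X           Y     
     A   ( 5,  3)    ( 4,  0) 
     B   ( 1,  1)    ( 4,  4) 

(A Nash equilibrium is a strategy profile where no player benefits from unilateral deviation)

Nash equilibrium: (A, X), (B, Y)

Work:
Best responses:
  P1 vs X: payoffs [5, 1] → best response A (payoff 5)
  P1 vs Y: payoffs [4, 4] → best response A/B (payoff 4)
  P2 vs A: payoffs [3, 0] → best response X (payoff 3)
  P2 vs B: payoffs [1, 4] → best response Y (payoff 4)
Mutual best responses: (A,X), (B,Y) → Nash equilibria.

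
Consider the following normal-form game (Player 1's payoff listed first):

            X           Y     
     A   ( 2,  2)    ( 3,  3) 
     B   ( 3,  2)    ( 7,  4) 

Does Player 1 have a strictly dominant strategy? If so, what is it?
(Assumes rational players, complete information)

Yes, Player 1's strictly dominant strategy is B

Work:
A strategy strictly dominates another if it gives a strictly higher payoff against every opponent action. Compare each pair of P1's strategies column-by-column:
  A vs B: [2 vs 3, 3 vs 7] → A does not strictly dominate B (column X: 2 ≤ 3)
  B vs A: [3 vs 2, 7 vs 3] → B strictly dominates A
B strictly dominates every other strategy → strictly dominant.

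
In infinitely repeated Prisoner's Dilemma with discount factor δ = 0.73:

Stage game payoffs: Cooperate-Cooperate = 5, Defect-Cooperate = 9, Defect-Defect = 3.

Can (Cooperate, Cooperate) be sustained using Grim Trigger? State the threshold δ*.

δ* = 0.6667; since δ = 0.73 ≥ 0.6667, cooperation can be sustained

Work:
For Grim Trigger:
Cooperate forever: 5/(1-δ)
Defect then punished: 9 + 3·δ/(1-δ)
Need: 5/(1-δ) ≥ 9 + 3·δ/(1-δ)
Solving: δ ≥ (T-R)/(T-P) = (9-5)/(9-3) = 0.6667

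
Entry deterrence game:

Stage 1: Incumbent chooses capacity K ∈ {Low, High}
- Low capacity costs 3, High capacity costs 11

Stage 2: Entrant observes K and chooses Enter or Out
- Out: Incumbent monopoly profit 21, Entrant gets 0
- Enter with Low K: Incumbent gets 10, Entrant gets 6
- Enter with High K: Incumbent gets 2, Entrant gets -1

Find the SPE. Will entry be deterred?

SPE: (High, Enter|Low, Out|High); Entry deterred. Incumbent net profit = 10

Work:
After Low K: Entrant enters (6 > 0)
After High K: Entrant stays out (-1 < 0)
Incumbent: Low → 10−3=7, High → 21−11=10
Incumbent chooses High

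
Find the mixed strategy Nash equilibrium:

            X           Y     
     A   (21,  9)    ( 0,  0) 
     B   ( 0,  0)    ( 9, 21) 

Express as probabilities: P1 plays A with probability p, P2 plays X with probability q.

p = 0.7, q = 0.3

Work:
Find probabilities that make opponent indifferent:
P2 chooses q to make P1 indifferent between A and B
P1 chooses p to make P2 indifferent between X and Y
Mixed NE: P1 plays (A: 0.7, B: 0.3), P2 plays (X: 0.3, Y: 0.7)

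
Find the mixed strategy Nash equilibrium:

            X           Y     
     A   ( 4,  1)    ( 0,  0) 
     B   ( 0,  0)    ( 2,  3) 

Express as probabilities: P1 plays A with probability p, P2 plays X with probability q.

p = 0.75, q = 0.3333

Work:
Find probabilities that make opponent indifferent:
P2 chooses q to make P1 indifferent between A and B
P1 chooses p to make P2 indifferent between X and Y
Mixed NE: P1 plays (A: 0.75, B: 0.25), P2 plays (X: 0.3333, Y: 0.6667)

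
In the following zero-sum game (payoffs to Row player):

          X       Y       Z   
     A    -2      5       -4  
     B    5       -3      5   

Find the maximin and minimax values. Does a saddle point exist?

Maximin = -3, Minimax = 5, Saddle: False

Work:
Row minimums: [-4, -3] → maximin = -3
Column maximums: [5, 5, 5] → minimax = 5
No saddle point (maximin ≠ minimax). Mixed strategy needed.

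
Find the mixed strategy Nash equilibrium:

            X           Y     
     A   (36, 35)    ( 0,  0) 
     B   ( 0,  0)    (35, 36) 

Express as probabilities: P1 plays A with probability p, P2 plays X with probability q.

p = 0.507, q = 0.493

Work:
Find probabilities that make opponent indifferent:
P2 chooses q to make P1 indifferent between A and B
P1 chooses p to make P2 indifferent between X and Y
Mixed NE: P1 plays (A: 0.507, B: 0.493), P2 plays (X: 0.493, Y: 0.507)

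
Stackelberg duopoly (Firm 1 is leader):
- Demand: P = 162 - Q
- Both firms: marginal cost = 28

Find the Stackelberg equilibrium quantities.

q₁* (leader) = 67.0, q₂* (follower) = 33.5

Work:
Follower's reaction: q₂ = (a - c - q₁)/2
Leader substitutes: π₁ = q₁·(a - q₁ - (a-c-q₁)/2 - c)
FOC: q₁* = (162 - 28)/2 = 67.00
Then: q₂* = (162 - 28 - 67.0)/2 = 33.50
Leader has first-mover advantage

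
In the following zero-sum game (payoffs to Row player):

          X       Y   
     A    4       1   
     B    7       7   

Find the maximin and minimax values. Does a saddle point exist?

Maximin = 7, Minimax = 7, Saddle: True

Work:
Row minimums: [1, 7] → maximin = 7
Column maximums: [7, 7] → minimax = 7
Saddle point exists! Game value = 7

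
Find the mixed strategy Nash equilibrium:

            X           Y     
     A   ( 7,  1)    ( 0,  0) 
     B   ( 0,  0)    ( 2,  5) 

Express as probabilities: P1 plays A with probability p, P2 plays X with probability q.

p = 0.8333, q = 0.2222

Work:
Find probabilities that make opponent indifferent:
P2 chooses q to make P1 indifferent between A and B
P1 chooses p to make P2 indifferent between X and Y
Mixed NE: P1 plays (A: 0.8333, B: 0.1667), P2 plays (X: 0.2222, Y: 0.7778)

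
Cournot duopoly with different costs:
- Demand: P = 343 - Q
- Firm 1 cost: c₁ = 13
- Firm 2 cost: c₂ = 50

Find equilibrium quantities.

q₁* = 122.33, q₂* = 85.33

Work:
Reaction: q₁ = (343 - 13 - q₂)/2
Reaction: q₂ = (343 - 50 - q₁)/2
Solve simultaneously:
q₁* = (343 - 2×13 + 50)/3 = 122.33
q₂* = (343 - 2×50 + 13)/3 = 85.33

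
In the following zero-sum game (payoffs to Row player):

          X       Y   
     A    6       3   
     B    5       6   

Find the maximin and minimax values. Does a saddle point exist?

Maximin = 5, Minimax = 6, Saddle: False

Work:
Row minimums: [3, 5] → maximin = 5
Column maximums: [6, 6] → minimax = 6
No saddle point (maximin ≠ minimax). Mixed strategy needed.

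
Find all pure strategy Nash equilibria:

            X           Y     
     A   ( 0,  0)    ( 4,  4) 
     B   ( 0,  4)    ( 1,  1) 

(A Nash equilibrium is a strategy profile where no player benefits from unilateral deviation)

Nash equilibrium: (A, Y), (B, X)

Work:
Best responses:
  P1 vs X: payoffs [0, 0] → best response A/B (payoff 0)
  P1 vs Y: payoffs [4, 1] → best response A (payoff 4)
  P2 vs A: payoffs [0, 4] → best response Y (payoff 4)
  P2 vs B: payoffs [4, 1] → best response X (payoff 4)
Mutual best responses: (A,Y), (B,X) → Nash equilibria.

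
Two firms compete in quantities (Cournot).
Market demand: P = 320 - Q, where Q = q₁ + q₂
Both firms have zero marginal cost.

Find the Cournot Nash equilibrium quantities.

q₁* = q₂* = 106.67; P* = 106.67

Work:
Profit: π_i = P·q_i = (a - q_i - q_j)·q_i
FOC: ∂π_i/∂q_i = a - 2q_i - q_j = 0
Reaction function: q_i = (320 - q_j)/2
Symmetry: q* = 320/3 = 106.67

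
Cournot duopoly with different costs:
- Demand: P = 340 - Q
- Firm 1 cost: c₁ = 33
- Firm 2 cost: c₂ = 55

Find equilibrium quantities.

q₁* = 109.67, q₂* = 87.67

Work:
Reaction: q₁ = (340 - 33 - q₂)/2
Reaction: q₂ = (340 - 55 - q₁)/2
Solve simultaneously:
q₁* = (340 - 2×33 + 55)/3 = 109.67
q₂* = (340 - 2×55 + 33)/3 = 87.67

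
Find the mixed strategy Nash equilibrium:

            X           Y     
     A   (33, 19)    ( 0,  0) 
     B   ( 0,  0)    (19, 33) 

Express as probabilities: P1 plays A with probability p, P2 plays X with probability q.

p = 0.6346, q = 0.3654

Work:
Find probabilities that make opponent indifferent:
P2 chooses q to make P1 indifferent between A and B
P1 chooses p to make P2 indifferent between X and Y
Mixed NE: P1 plays (A: 0.6346, B: 0.3654), P2 plays (X: 0.3654, Y: 0.6346)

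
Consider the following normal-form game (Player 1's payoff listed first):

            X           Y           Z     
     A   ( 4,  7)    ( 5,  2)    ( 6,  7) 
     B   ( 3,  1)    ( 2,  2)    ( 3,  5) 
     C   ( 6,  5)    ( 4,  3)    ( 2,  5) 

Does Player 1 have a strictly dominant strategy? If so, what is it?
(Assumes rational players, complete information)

No strictly dominant strategy exists for Player 1

Work:
A strategy strictly dominates another if it gives a strictly higher payoff against every opponent action. Compare each pair of P1's strategies column-by-column:
  A vs B: [4 vs 3, 5 vs 2, 6 vs 3] → A strictly dominates B
  A vs C: [4 vs 6, 5 vs 4, 6 vs 2] → A does not strictly dominate C (column X: 4 ≤ 6)
  B vs A: [3 vs 4, 2 vs 5, 3 vs 6] → B does not strictly dominate A (column X: 3 ≤ 4)
  B vs C: [3 vs 6, 2 vs 4, 3 vs 2] → B does not strictly dominate C (column X: 3 ≤ 6)
  C vs A: [6 vs 4, 4 vs 5, 2 vs 6] → C does not strictly dominate A (column Y: 4 ≤ 5)
  C vs B: [6 vs 3, 4 vs 2, 2 vs 3] → C does not strictly dominate B (column Z: 2 ≤ 3)
No single strategy strictly dominates all others → no strictly dominant strategy.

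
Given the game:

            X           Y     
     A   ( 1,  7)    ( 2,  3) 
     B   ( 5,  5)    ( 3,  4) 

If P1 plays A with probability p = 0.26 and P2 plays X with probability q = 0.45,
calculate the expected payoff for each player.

E[P1] = 3.289, E[P2] = 4.541

Work:
E[P1] = p·q·π₁(A,X) + p·(1-q)·π₁(A,Y) + (1-p)·q·π₁(B,X) + (1-p)·(1-q)·π₁(B,Y)
= 0.26·0.45·1 + 0.26·0.55·2 + 0.74·0.45·5 + 0.74·0.55·3
= 3.289

E[P2] = 4.541 (similar calculation)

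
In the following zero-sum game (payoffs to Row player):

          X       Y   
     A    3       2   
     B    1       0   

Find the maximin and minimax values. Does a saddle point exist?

Maximin = 2, Minimax = 2, Saddle: True

Work:
Row minimums: [2, 0] → maximin = 2
Column maximums: [3, 2] → minimax = 2
Saddle point exists! Game value = 2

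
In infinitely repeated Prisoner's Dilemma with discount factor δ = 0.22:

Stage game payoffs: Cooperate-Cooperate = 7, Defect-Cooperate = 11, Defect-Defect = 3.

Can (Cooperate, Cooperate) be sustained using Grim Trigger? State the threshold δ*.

δ* = 0.5; since δ = 0.22 < 0.5, cooperation cannot be sustained

Work:
For Grim Trigger:
Cooperate forever: 7/(1-δ)
Defect then punished: 11 + 3·δ/(1-δ)
Need: 7/(1-δ) ≥ 11 + 3·δ/(1-δ)
Solving: δ ≥ (T-R)/(T-P) = (11-7)/(11-3) = 0.5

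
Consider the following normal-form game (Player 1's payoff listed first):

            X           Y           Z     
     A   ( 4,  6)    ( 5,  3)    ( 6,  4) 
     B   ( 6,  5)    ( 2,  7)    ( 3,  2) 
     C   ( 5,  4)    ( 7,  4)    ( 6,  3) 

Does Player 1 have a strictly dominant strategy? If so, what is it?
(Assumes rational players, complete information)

No strictly dominant strategy exists for Player 1

Work:
A strategy strictly dominates another if it gives a strictly higher payoff against every opponent action. Compare each pair of P1's strategies column-by-column:
  A vs B: [4 vs 6, 5 vs 2, 6 vs 3] → A does not strictly dominate B (column X: 4 ≤ 6)
  A vs C: [4 vs 5, 5 vs 7, 6 vs 6] → A does not strictly dominate C (column X: 4 ≤ 5)
  B vs A: [6 vs 4, 2 vs 5, 3 vs 6] → B does not strictly dominate A (column Y: 2 ≤ 5)
  B vs C: [6 vs 5, 2 vs 7, 3 vs 6] → B does not strictly dominate C (column Y: 2 ≤ 7)
  C vs A: [5 vs 4, 7 vs 5, 6 vs 6] → C does not strictly dominate A (column Z: 6 ≤ 6)
  C vs B: [5 vs 6, 7 vs 2, 6 vs 3] → C does not strictly dominate B (column X: 5 ≤ 6)
No single strategy strictly dominates all others → no strictly dominant strategy.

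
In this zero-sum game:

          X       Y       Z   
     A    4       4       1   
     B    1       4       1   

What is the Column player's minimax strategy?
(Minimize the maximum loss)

Column should play Z, value = 1

Work:
Column player minimizes Row's maximum payoff:
Column X: max payoff to Row = 4
Column Y: max payoff to Row = 4
Column Z: max payoff to Row = 1
Minimum is 1, achieved by column Z.
Minimax strategy: Z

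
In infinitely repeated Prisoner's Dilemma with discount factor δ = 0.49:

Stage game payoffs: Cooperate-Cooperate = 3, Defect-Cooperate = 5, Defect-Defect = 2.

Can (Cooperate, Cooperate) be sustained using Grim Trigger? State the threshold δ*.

δ* = 0.6667; since δ = 0.49 < 0.6667, cooperation cannot be sustained

Work:
For Grim Trigger:
Cooperate forever: 3/(1-δ)
Defect then punished: 5 + 2·δ/(1-δ)
Need: 3/(1-δ) ≥ 5 + 2·δ/(1-δ)
Solving: δ ≥ (T-R)/(T-P) = (5-3)/(5-2) = 0.6667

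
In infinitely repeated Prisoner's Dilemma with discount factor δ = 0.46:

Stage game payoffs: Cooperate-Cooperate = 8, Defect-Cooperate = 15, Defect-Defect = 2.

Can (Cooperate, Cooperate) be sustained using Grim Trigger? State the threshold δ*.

δ* = 0.5385; since δ = 0.46 < 0.5385, cooperation cannot be sustained

Work:
For Grim Trigger:
Cooperate forever: 8/(1-δ)
Defect then punished: 15 + 2·δ/(1-δ)
Need: 8/(1-δ) ≥ 15 + 2·δ/(1-δ)
Solving: δ ≥ (T-R)/(T-P) = (15-8)/(15-2) = 0.5385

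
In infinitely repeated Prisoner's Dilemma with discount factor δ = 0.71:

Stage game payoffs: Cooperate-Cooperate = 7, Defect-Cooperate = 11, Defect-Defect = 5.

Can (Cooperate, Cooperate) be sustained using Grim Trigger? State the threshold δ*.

δ* = 0.6667; since δ = 0.71 ≥ 0.6667, cooperation can be sustained

Work:
For Grim Trigger:
Cooperate forever: 7/(1-δ)
Defect then punished: 11 + 5·δ/(1-δ)
Need: 7/(1-δ) ≥ 11 + 5·δ/(1-δ)
Solving: δ ≥ (T-R)/(T-P) = (11-7)/(11-5) = 0.6667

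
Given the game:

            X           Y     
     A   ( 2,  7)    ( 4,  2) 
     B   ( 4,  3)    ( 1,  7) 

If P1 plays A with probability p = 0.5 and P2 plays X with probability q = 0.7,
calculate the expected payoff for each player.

E[P1] = 2.85, E[P2] = 4.85

Work:
E[P1] = p·q·π₁(A,X) + p·(1-q)·π₁(A,Y) + (1-p)·q·π₁(B,X) + (1-p)·(1-q)·π₁(B,Y)
= 0.5·0.7·2 + 0.5·0.3·4 + 0.5·0.7·4 + 0.5·0.3·1
= 2.85

E[P2] = 4.85 (similar calculation)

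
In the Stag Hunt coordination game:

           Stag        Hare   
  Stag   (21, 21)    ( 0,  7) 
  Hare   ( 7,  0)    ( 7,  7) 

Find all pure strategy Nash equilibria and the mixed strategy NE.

Pure NE: (Stag, Stag) and (Hare, Hare); Mixed NE: p = 0.3333, q = 0.3333

Work:
Check pure NE:
(Stag, Stag): (21, 21) - no unilateral deviation beneficial
(Hare, Hare): (7, 7) - no unilateral deviation beneficial
Mixed NE: P1 plays Stag with p = 0.3333, P2 plays Stag with q = 0.3333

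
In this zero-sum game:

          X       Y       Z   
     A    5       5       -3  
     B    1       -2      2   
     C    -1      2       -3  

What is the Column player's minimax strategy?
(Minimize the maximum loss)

Column should play Z, value = 2

Work:
Column player minimizes Row's maximum payoff:
Column X: max payoff to Row = 5
Column Y: max payoff to Row = 5
Column Z: max payoff to Row = 2
Minimum is 2, achieved by column Z.
Minimax strategy: Z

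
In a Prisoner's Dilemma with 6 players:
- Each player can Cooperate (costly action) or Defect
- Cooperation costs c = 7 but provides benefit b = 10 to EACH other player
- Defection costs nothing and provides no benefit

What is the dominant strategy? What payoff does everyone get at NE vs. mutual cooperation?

Dominant: Defect; NE payoff = 0; Coop payoff = 43

Work:
Defect dominates (saves cost c = 7, benefit to others is external)
NE: All defect → everyone gets 0
If all cooperate: each receives (5)×10 - 7 = 43
Social dilemma: 43 > 0 but NE gives 0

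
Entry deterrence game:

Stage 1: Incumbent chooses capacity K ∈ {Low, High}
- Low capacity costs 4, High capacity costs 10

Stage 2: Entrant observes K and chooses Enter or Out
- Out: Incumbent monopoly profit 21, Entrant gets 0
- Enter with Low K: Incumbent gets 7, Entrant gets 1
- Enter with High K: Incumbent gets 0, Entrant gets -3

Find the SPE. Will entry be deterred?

SPE: (High, Enter|Low, Out|High); Entry deterred. Incumbent net profit = 11

Work:
After Low K: Entrant enters (1 > 0)
After High K: Entrant stays out (-3 < 0)
Incumbent: Low → 7−4=3, High → 21−10=11
Incumbent chooses High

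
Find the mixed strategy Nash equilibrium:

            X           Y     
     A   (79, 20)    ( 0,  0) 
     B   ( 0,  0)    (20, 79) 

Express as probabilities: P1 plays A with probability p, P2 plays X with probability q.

p = 0.798, q = 0.202

Work:
Find probabilities that make opponent indifferent:
P2 chooses q to make P1 indifferent between A and B
P1 chooses p to make P2 indifferent between X and Y
Mixed NE: P1 plays (A: 0.798, B: 0.202), P2 plays (X: 0.202, Y: 0.798)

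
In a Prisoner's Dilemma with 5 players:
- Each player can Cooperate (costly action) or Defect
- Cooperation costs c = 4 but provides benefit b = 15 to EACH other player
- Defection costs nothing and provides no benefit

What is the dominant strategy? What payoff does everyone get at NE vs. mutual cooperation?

Dominant: Defect; NE payoff = 0; Coop payoff = 56

Work:
Defect dominates (saves cost c = 4, benefit to others is external)
NE: All defect → everyone gets 0
If all cooperate: each receives (4)×15 - 4 = 56
Social dilemma: 56 > 0 but NE gives 0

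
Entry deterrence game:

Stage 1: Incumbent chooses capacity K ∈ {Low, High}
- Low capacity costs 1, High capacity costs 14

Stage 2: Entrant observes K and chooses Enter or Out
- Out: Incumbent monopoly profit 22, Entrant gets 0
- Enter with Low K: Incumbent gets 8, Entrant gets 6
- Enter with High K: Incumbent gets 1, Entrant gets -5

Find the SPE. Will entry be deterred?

SPE: (High, Enter|Low, Out|High); Entry deterred. Incumbent net profit = 8

Work:
After Low K: Entrant enters (6 > 0)
After High K: Entrant stays out (-5 < 0)
Incumbent: Low → 8−1=7, High → 22−14=8
Incumbent chooses High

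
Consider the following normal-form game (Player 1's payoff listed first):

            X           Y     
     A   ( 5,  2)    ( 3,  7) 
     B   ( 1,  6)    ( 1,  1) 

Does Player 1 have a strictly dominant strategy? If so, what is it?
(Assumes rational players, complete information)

Yes, Player 1's strictly dominant strategy is A

Work:
A strategy strictly dominates another if it gives a strictly higher payoff against every opponent action. Compare each pair of P1's strategies column-by-column:
  A vs B: [5 vs 1, 3 vs 1] → A strictly dominates B
  B vs A: [1 vs 5, 1 vs 3] → B does not strictly dominate A (column X: 1 ≤ 5)
A strictly dominates every other strategy → strictly dominant.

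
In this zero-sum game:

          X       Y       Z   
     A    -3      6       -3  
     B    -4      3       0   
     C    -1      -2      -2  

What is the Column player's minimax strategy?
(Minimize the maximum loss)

Column should play X, value = -1

Work:
Column player minimizes Row's maximum payoff:
Column X: max payoff to Row = -1
Column Y: max payoff to Row = 6
Column Z: max payoff to Row = 0
Minimum is -1, achieved by column X.
Minimax strategy: X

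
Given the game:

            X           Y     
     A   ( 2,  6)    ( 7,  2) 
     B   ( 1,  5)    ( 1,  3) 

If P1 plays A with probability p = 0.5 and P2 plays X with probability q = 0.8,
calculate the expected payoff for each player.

E[P1] = 2.0, E[P2] = 4.9

Work:
E[P1] = p·q·π₁(A,X) + p·(1-q)·π₁(A,Y) + (1-p)·q·π₁(B,X) + (1-p)·(1-q)·π₁(B,Y)
= 0.5·0.8·2 + 0.5·0.2·7 + 0.5·0.8·1 + 0.5·0.2·1
= 2.0

E[P2] = 4.9 (similar calculation)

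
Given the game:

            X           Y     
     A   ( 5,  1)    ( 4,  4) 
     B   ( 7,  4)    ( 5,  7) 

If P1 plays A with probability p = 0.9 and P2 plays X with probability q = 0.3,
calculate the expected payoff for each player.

E[P1] = 4.43, E[P2] = 3.4

Work:
E[P1] = p·q·π₁(A,X) + p·(1-q)·π₁(A,Y) + (1-p)·q·π₁(B,X) + (1-p)·(1-q)·π₁(B,Y)
= 0.9·0.3·5 + 0.9·0.7·4 + 0.1·0.3·7 + 0.1·0.7·5
= 4.43

E[P2] = 3.4 (similar calculation)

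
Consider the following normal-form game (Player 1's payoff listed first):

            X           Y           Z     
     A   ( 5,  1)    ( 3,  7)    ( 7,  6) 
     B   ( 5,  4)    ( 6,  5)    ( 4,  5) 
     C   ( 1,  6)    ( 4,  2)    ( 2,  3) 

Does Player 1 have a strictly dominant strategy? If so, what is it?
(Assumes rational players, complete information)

No strictly dominant strategy exists for Player 1

Work:
A strategy strictly dominates another if it gives a strictly higher payoff against every opponent action. Compare each pair of P1's strategies column-by-column:
  A vs B: [5 vs 5, 3 vs 6, 7 vs 4] → A does not strictly dominate B (column X: 5 ≤ 5)
  A vs C: [5 vs 1, 3 vs 4, 7 vs 2] → A does not strictly dominate C (column Y: 3 ≤ 4)
  B vs A: [5 vs 5, 6 vs 3, 4 vs 7] → B does not strictly dominate A (column X: 5 ≤ 5)
  B vs C: [5 vs 1, 6 vs 4, 4 vs 2] → B strictly dominates C
  C vs A: [1 vs 5, 4 vs 3, 2 vs 7] → C does not strictly dominate A (column X: 1 ≤ 5)
  C vs B: [1 vs 5, 4 vs 6, 2 vs 4] → C does not strictly dominate B (column X: 1 ≤ 5)
No single strategy strictly dominates all others → no strictly dominant strategy.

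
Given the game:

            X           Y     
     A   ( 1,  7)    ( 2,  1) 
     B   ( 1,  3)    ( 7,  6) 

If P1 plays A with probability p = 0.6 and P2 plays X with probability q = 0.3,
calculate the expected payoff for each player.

E[P1] = 3.1, E[P2] = 3.72

Work:
E[P1] = p·q·π₁(A,X) + p·(1-q)·π₁(A,Y) + (1-p)·q·π₁(B,X) + (1-p)·(1-q)·π₁(B,Y)
= 0.6·0.3·1 + 0.6·0.7·2 + 0.4·0.3·1 + 0.4·0.7·7
= 3.1

E[P2] = 3.72 (similar calculation)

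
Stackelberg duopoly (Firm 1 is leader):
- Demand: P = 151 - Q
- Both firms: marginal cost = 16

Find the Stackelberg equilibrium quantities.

q₁* (leader) = 67.5, q₂* (follower) = 33.75

Work:
Follower's reaction: q₂ = (a - c - q₁)/2
Leader substitutes: π₁ = q₁·(a - q₁ - (a-c-q₁)/2 - c)
FOC: q₁* = (151 - 16)/2 = 67.50
Then: q₂* = (151 - 16 - 67.5)/2 = 33.75
Leader has first-mover advantage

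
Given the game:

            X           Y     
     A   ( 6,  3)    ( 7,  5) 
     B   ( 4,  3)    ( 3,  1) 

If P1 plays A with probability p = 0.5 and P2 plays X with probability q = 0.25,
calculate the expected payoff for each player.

E[P1] = 5.0, E[P2] = 3.0

Work:
E[P1] = p·q·π₁(A,X) + p·(1-q)·π₁(A,Y) + (1-p)·q·π₁(B,X) + (1-p)·(1-q)·π₁(B,Y)
= 0.5·0.25·6 + 0.5·0.75·7 + 0.5·0.25·4 + 0.5·0.75·3
= 5.0

E[P2] = 3.0 (similar calculation)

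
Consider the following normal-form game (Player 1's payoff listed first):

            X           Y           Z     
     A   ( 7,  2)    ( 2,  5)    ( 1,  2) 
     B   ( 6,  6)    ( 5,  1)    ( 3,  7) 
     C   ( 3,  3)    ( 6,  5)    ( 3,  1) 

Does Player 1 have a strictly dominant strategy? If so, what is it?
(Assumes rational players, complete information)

No strictly dominant strategy exists for Player 1

Work:
A strategy strictly dominates another if it gives a strictly higher payoff against every opponent action. Compare each pair of P1's strategies column-by-column:
  A vs B: [7 vs 6, 2 vs 5, 1 vs 3] → A does not strictly dominate B (column Y: 2 ≤ 5)
  A vs C: [7 vs 3, 2 vs 6, 1 vs 3] → A does not strictly dominate C (column Y: 2 ≤ 6)
  B vs A: [6 vs 7, 5 vs 2, 3 vs 1] → B does not strictly dominate A (column X: 6 ≤ 7)
  B vs C: [6 vs 3, 5 vs 6, 3 vs 3] → B does not strictly dominate C (column Y: 5 ≤ 6)
  C vs A: [3 vs 7, 6 vs 2, 3 vs 1] → C does not strictly dominate A (column X: 3 ≤ 7)
  C vs B: [3 vs 6, 6 vs 5, 3 vs 3] → C does not strictly dominate B (column X: 3 ≤ 6)
No single strategy strictly dominates all others → no strictly dominant strategy.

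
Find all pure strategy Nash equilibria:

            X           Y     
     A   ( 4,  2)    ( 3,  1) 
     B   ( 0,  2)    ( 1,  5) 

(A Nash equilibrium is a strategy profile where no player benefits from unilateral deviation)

Nash equilibrium: (A, X)

Work:
Best responses:
  P1 vs X: payoffs [4, 0] → best response A (payoff 4)
  P1 vs Y: payoffs [3, 1] → best response A (payoff 3)
  P2 vs A: payoffs [2, 1] → best response X (payoff 2)
  P2 vs B: payoffs [2, 5] → best response Y (payoff 5)
Mutual best responses: (A,X) → Nash equilibria.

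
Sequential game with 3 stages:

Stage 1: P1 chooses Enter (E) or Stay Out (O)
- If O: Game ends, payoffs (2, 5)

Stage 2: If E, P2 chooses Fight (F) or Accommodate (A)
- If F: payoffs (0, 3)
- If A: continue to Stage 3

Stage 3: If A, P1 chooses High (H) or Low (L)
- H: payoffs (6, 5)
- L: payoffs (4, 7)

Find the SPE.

SPE: (E, A, H); Outcome (6, 5)

Work:
Stage 3: P1 chooses H (6 vs 4)
Stage 2: P2: F->3, A->5 (anticipating H). Choose A
Stage 1: P1: O->2, E->6 (anticipating A, H). Choose E
SPE path: E -> A -> H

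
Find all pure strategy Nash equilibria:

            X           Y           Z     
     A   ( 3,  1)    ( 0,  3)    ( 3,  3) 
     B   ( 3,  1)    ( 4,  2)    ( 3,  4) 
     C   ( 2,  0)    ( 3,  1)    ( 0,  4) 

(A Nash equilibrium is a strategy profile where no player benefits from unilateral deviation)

Nash equilibrium: (A, Z), (B, Z)

Work:
Best responses:
  P1 vs X: payoffs [3, 3, 2] → best response A/B (payoff 3)
  P1 vs Y: payoffs [0, 4, 3] → best response B (payoff 4)
  P1 vs Z: payoffs [3, 3, 0] → best response A/B (payoff 3)
  P2 vs A: payoffs [1, 3, 3] → best response Y/Z (payoff 3)
  P2 vs B: payoffs [1, 2, 4] → best response Z (payoff 4)
  P2 vs C: payoffs [0, 1, 4] → best response Z (payoff 4)
Mutual best responses: (A,Z), (B,Z) → Nash equilibria.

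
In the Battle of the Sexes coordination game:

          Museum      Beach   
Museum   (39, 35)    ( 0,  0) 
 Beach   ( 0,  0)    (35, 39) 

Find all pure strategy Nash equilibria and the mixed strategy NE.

Pure NE: (Museum, Museum) and (Beach, Beach); Mixed NE: p = 0.527, q = 0.473

Work:
Check pure NE:
(Museum, Museum): (39, 35) - no unilateral deviation beneficial
(Beach, Beach): (35, 39) - no unilateral deviation beneficial
Mixed NE: P1 plays Museum with p = 0.527, P2 plays Museum with q = 0.473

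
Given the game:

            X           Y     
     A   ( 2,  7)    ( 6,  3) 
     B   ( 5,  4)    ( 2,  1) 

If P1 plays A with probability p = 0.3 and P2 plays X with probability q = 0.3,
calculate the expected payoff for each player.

E[P1] = 3.47, E[P2] = 2.59

Work:
E[P1] = p·q·π₁(A,X) + p·(1-q)·π₁(A,Y) + (1-p)·q·π₁(B,X) + (1-p)·(1-q)·π₁(B,Y)
= 0.3·0.3·2 + 0.3·0.7·6 + 0.7·0.3·5 + 0.7·0.7·2
= 3.47

E[P2] = 2.59 (similar calculation)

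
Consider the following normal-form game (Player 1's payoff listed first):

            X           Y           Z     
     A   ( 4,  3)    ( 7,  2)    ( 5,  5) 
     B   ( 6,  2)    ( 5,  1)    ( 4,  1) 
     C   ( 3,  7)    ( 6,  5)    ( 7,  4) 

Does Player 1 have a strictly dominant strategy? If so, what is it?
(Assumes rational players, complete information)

No strictly dominant strategy exists for Player 1

Work:
A strategy strictly dominates another if it gives a strictly higher payoff against every opponent action. Compare each pair of P1's strategies column-by-column:
  A vs B: [4 vs 6, 7 vs 5, 5 vs 4] → A does not strictly dominate B (column X: 4 ≤ 6)
  A vs C: [4 vs 3, 7 vs 6, 5 vs 7] → A does not strictly dominate C (column Z: 5 ≤ 7)
  B vs A: [6 vs 4, 5 vs 7, 4 vs 5] → B does not strictly dominate A (column Y: 5 ≤ 7)
  B vs C: [6 vs 3, 5 vs 6, 4 vs 7] → B does not strictly dominate C (column Y: 5 ≤ 6)
  C vs A: [3 vs 4, 6 vs 7, 7 vs 5] → C does not strictly dominate A (column X: 3 ≤ 4)
  C vs B: [3 vs 6, 6 vs 5, 7 vs 4] → C does not strictly dominate B (column X: 3 ≤ 6)
No single strategy strictly dominates all others → no strictly dominant strategy.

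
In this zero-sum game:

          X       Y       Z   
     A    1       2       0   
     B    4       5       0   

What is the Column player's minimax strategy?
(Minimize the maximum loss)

Column should play Z, value = 0

Work:
Column player minimizes Row's maximum payoff:
Column X: max payoff to Row = 4
Column Y: max payoff to Row = 5
Column Z: max payoff to Row = 0
Minimum is 0, achieved by column Z.
Minimax strategy: Z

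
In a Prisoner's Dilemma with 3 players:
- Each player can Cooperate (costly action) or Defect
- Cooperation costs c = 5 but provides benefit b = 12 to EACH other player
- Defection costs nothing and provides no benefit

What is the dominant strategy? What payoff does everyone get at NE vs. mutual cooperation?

Dominant: Defect; NE payoff = 0; Coop payoff = 19

Work:
Defect dominates (saves cost c = 5, benefit to others is external)
NE: All defect → everyone gets 0
If all cooperate: each receives (2)×12 - 5 = 19
Social dilemma: 19 > 0 but NE gives 0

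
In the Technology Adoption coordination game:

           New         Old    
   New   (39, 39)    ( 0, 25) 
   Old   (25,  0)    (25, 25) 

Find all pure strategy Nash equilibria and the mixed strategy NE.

Pure NE: (New, New) and (Old, Old); Mixed NE: p = 0.641, q = 0.641

Work:
Check pure NE:
(New, New): (39, 39) - no unilateral deviation beneficial
(Old, Old): (25, 25) - no unilateral deviation beneficial
Mixed NE: P1 plays New with p = 0.641, P2 plays New with q = 0.641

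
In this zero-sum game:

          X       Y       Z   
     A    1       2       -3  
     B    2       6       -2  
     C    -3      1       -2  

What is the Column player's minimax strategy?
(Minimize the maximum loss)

Column should play Z, value = -2

Work:
Column player minimizes Row's maximum payoff:
Column X: max payoff to Row = 2
Column Y: max payoff to Row = 6
Column Z: max payoff to Row = -2
Minimum is -2, achieved by column Z.
Minimax strategy: Z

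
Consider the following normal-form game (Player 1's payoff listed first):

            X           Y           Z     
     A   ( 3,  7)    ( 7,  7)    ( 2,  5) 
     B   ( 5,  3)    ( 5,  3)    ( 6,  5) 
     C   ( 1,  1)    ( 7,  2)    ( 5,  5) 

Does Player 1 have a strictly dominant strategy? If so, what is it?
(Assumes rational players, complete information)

No strictly dominant strategy exists for Player 1

Work:
A strategy strictly dominates another if it gives a strictly higher payoff against every opponent action. Compare each pair of P1's strategies column-by-column:
  A vs B: [3 vs 5, 7 vs 5, 2 vs 6] → A does not strictly dominate B (column X: 3 ≤ 5)
  A vs C: [3 vs 1, 7 vs 7, 2 vs 5] → A does not strictly dominate C (column Y: 7 ≤ 7)
  B vs A: [5 vs 3, 5 vs 7, 6 vs 2] → B does not strictly dominate A (column Y: 5 ≤ 7)
  B vs C: [5 vs 1, 5 vs 7, 6 vs 5] → B does not strictly dominate C (column Y: 5 ≤ 7)
  C vs A: [1 vs 3, 7 vs 7, 5 vs 2] → C does not strictly dominate A (column X: 1 ≤ 3)
  C vs B: [1 vs 5, 7 vs 5, 5 vs 6] → C does not strictly dominate B (column X: 1 ≤ 5)
No single strategy strictly dominates all others → no strictly dominant strategy.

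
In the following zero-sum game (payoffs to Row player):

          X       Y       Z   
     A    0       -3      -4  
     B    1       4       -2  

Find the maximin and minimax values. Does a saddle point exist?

Maximin = -2, Minimax = -2, Saddle: True

Work:
Row minimums: [-4, -2] → maximin = -2
Column maximums: [1, 4, -2] → minimax = -2
Saddle point exists! Game value = -2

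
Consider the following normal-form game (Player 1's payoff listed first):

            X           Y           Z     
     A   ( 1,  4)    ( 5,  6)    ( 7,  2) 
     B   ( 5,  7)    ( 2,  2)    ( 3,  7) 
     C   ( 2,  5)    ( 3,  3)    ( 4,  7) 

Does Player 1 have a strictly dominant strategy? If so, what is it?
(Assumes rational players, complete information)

No strictly dominant strategy exists for Player 1

Work:
A strategy strictly dominates another if it gives a strictly higher payoff against every opponent action. Compare each pair of P1's strategies column-by-column:
  A vs B: [1 vs 5, 5 vs 2, 7 vs 3] → A does not strictly dominate B (column X: 1 ≤ 5)
  A vs C: [1 vs 2, 5 vs 3, 7 vs 4] → A does not strictly dominate C (column X: 1 ≤ 2)
  B vs A: [5 vs 1, 2 vs 5, 3 vs 7] → B does not strictly dominate A (column Y: 2 ≤ 5)
  B vs C: [5 vs 2, 2 vs 3, 3 vs 4] → B does not strictly dominate C (column Y: 2 ≤ 3)
  C vs A: [2 vs 1, 3 vs 5, 4 vs 7] → C does not strictly dominate A (column Y: 3 ≤ 5)
  C vs B: [2 vs 5, 3 vs 2, 4 vs 3] → C does not strictly dominate B (column X: 2 ≤ 5)
No single strategy strictly dominates all others → no strictly dominant strategy.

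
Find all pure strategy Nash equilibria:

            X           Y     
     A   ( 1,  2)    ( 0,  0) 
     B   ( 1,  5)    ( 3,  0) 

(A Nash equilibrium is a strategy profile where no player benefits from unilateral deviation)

Nash equilibrium: (A, X), (B, X)

Work:
Best responses:
  P1 vs X: payoffs [1, 1] → best response A/B (payoff 1)
  P1 vs Y: payoffs [0, 3] → best response B (payoff 3)
  P2 vs A: payoffs [2, 0] → best response X (payoff 2)
  P2 vs B: payoffs [5, 0] → best response X (payoff 5)
Mutual best responses: (A,X), (B,X) → Nash equilibria.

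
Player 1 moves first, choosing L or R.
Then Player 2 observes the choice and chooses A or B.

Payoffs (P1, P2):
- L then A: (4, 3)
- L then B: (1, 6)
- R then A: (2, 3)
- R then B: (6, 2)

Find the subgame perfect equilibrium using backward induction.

P1 plays R, P2 plays B after L and A after R; Payoff (2, 3)

Work:
Backward induction:
After L: P2 chooses B → P1 gets 1
After R: P2 chooses A → P1 gets 2
P1 chooses R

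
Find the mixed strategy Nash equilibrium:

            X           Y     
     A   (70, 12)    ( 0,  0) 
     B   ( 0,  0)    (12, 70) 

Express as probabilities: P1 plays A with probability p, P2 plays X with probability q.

p = 0.8537, q = 0.1463

Work:
Find probabilities that make opponent indifferent:
P2 chooses q to make P1 indifferent between A and B
P1 chooses p to make P2 indifferent between X and Y
Mixed NE: P1 plays (A: 0.8537, B: 0.1463), P2 plays (X: 0.1463, Y: 0.8537)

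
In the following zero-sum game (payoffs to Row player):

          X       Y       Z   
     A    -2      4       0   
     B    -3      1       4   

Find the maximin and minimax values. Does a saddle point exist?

Maximin = -2, Minimax = -2, Saddle: True

Work:
Row minimums: [-2, -3] → maximin = -2
Column maximums: [-2, 4, 4] → minimax = -2
Saddle point exists! Game value = -2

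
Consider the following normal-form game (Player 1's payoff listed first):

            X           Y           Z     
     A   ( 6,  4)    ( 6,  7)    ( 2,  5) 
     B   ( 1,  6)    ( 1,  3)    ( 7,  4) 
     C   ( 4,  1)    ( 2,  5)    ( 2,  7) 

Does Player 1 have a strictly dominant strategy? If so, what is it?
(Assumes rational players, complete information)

No strictly dominant strategy exists for Player 1

Work:
A strategy strictly dominates another if it gives a strictly higher payoff against every opponent action. Compare each pair of P1's strategies column-by-column:
  A vs B: [6 vs 1, 6 vs 1, 2 vs 7] → A does not strictly dominate B (column Z: 2 ≤ 7)
  A vs C: [6 vs 4, 6 vs 2, 2 vs 2] → A does not strictly dominate C (column Z: 2 ≤ 2)
  B vs A: [1 vs 6, 1 vs 6, 7 vs 2] → B does not strictly dominate A (column X: 1 ≤ 6)
  B vs C: [1 vs 4, 1 vs 2, 7 vs 2] → B does not strictly dominate C (column X: 1 ≤ 4)
  C vs A: [4 vs 6, 2 vs 6, 2 vs 2] → C does not strictly dominate A (column X: 4 ≤ 6)
  C vs B: [4 vs 1, 2 vs 1, 2 vs 7] → C does not strictly dominate B (column Z: 2 ≤ 7)
No single strategy strictly dominates all others → no strictly dominant strategy.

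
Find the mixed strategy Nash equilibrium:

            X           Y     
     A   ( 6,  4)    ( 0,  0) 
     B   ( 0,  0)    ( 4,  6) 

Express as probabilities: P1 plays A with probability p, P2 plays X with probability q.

p = 0.6, q = 0.4

Work:
Find probabilities that make opponent indifferent:
P2 chooses q to make P1 indifferent between A and B
P1 chooses p to make P2 indifferent between X and Y
Mixed NE: P1 plays (A: 0.6, B: 0.4), P2 plays (X: 0.4, Y: 0.6)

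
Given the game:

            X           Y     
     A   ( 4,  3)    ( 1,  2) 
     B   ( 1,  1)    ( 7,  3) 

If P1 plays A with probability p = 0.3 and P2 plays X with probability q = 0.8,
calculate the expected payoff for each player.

E[P1] = 2.56, E[P2] = 1.82

Work:
E[P1] = p·q·π₁(A,X) + p·(1-q)·π₁(A,Y) + (1-p)·q·π₁(B,X) + (1-p)·(1-q)·π₁(B,Y)
= 0.3·0.8·4 + 0.3·0.2·1 + 0.7·0.8·1 + 0.7·0.2·7
= 2.56

E[P2] = 1.82 (similar calculation)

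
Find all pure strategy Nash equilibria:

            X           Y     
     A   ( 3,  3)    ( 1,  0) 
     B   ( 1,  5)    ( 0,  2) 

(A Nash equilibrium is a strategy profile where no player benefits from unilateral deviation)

Nash equilibrium: (A, X)

Work:
Best responses:
  P1 vs X: payoffs [3, 1] → best response A (payoff 3)
  P1 vs Y: payoffs [1, 0] → best response A (payoff 1)
  P2 vs A: payoffs [3, 0] → best response X (payoff 3)
  P2 vs B: payoffs [5, 2] → best response X (payoff 5)
Mutual best responses: (A,X) → Nash equilibria.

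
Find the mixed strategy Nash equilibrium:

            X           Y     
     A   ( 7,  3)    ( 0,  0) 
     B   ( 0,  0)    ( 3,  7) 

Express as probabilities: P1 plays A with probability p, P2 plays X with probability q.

p = 0.7, q = 0.3

Work:
Find probabilities that make opponent indifferent:
P2 chooses q to make P1 indifferent between A and B
P1 chooses p to make P2 indifferent between X and Y
Mixed NE: P1 plays (A: 0.7, B: 0.3), P2 plays (X: 0.3, Y: 0.7)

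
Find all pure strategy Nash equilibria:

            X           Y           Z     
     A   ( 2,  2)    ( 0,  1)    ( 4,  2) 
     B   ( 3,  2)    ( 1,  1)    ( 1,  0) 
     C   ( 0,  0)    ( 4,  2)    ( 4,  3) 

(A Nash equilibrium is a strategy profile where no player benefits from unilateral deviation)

Nash equilibrium: (A, Z), (B, X), (C, Z)

Work:
Best responses:
  P1 vs X: payoffs [2, 3, 0] → best response B (payoff 3)
  P1 vs Y: payoffs [0, 1, 4] → best response C (payoff 4)
  P1 vs Z: payoffs [4, 1, 4] → best response A/C (payoff 4)
  P2 vs A: payoffs [2, 1, 2] → best response X/Z (payoff 2)
  P2 vs B: payoffs [2, 1, 0] → best response X (payoff 2)
  P2 vs C: payoffs [0, 2, 3] → best response Z (payoff 3)
Mutual best responses: (A,Z), (B,X), (C,Z) → Nash equilibria.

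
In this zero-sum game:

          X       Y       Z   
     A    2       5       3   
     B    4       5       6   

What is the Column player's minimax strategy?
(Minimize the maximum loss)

Column should play X, value = 4

Work:
Column player minimizes Row's maximum payoff:
Column X: max payoff to Row = 4
Column Y: max payoff to Row = 5
Column Z: max payoff to Row = 6
Minimum is 4, achieved by column X.
Minimax strategy: X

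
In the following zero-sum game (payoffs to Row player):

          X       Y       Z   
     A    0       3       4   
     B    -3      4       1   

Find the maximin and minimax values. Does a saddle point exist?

Maximin = 0, Minimax = 0, Saddle: True

Work:
Row minimums: [0, -3] → maximin = 0
Column maximums: [0, 4, 4] → minimax = 0
Saddle point exists! Game value = 0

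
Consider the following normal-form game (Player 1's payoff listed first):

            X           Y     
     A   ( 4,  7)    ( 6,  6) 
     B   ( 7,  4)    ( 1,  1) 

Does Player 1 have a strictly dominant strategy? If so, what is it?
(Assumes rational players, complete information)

No strictly dominant strategy exists for Player 1

Work:
A strategy strictly dominates another if it gives a strictly higher payoff against every opponent action. Compare each pair of P1's strategies column-by-column:
  A vs B: [4 vs 7, 6 vs 1] → A does not strictly dominate B (column X: 4 ≤ 7)
  B vs A: [7 vs 4, 1 vs 6] → B does not strictly dominate A (column Y: 1 ≤ 6)
No single strategy strictly dominates all others → no strictly dominant strategy.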